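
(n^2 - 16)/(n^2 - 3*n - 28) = (n - 4)/(n - 7)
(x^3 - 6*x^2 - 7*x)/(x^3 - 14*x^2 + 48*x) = (x^2 - 6*x - 7)/(x^2 - 14*x + 48)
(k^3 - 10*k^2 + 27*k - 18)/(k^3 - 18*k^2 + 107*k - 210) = (k^2 - 4*k + 3)/(k^2 - 12*k + 35)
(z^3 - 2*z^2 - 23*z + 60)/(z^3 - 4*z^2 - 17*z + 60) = (z^2 + z - 20)/(z^2 - z - 20)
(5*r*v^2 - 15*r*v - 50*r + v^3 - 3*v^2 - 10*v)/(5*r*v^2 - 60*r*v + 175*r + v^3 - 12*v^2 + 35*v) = (v + 2)/(v - 7)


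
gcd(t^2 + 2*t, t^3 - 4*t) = t^2 + 2*t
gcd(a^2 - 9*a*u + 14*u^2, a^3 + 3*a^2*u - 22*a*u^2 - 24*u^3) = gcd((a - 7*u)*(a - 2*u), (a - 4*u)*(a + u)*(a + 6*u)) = 1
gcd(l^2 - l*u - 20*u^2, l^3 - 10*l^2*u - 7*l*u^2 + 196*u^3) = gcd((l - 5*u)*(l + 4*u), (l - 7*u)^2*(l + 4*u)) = l + 4*u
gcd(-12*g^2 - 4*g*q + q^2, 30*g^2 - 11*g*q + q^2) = -6*g + q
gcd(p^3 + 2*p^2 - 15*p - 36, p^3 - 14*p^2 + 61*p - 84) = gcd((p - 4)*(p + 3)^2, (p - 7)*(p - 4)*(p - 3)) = p - 4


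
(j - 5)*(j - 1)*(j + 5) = j^3 - j^2 - 25*j + 25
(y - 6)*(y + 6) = y^2 - 36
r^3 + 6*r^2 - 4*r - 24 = (r - 2)*(r + 2)*(r + 6)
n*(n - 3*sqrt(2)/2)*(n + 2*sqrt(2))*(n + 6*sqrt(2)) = n^4 + 13*sqrt(2)*n^3/2 - 36*sqrt(2)*n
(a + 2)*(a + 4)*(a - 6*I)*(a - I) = a^4 + 6*a^3 - 7*I*a^3 + 2*a^2 - 42*I*a^2 - 36*a - 56*I*a - 48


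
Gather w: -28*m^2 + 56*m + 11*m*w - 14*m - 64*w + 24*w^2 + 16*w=-28*m^2 + 42*m + 24*w^2 + w*(11*m - 48)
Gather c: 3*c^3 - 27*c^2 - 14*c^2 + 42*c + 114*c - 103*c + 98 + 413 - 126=3*c^3 - 41*c^2 + 53*c + 385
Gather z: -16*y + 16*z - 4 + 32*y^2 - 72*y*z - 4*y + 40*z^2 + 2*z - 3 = 32*y^2 - 20*y + 40*z^2 + z*(18 - 72*y) - 7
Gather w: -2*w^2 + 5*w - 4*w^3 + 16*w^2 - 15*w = -4*w^3 + 14*w^2 - 10*w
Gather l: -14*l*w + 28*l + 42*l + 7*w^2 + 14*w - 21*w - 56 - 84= l*(70 - 14*w) + 7*w^2 - 7*w - 140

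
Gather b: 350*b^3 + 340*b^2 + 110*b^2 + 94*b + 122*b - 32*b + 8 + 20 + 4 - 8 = 350*b^3 + 450*b^2 + 184*b + 24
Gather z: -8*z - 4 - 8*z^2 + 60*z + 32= -8*z^2 + 52*z + 28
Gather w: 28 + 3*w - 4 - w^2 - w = -w^2 + 2*w + 24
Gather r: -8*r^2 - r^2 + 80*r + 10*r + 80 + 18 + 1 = -9*r^2 + 90*r + 99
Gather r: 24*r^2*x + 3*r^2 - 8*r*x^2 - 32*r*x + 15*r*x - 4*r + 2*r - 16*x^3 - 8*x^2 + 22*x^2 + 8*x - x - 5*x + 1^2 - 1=r^2*(24*x + 3) + r*(-8*x^2 - 17*x - 2) - 16*x^3 + 14*x^2 + 2*x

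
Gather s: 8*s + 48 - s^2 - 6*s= -s^2 + 2*s + 48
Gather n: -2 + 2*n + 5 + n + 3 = 3*n + 6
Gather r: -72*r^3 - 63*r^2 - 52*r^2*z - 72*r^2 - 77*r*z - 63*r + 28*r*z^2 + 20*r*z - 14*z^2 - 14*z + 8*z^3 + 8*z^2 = -72*r^3 + r^2*(-52*z - 135) + r*(28*z^2 - 57*z - 63) + 8*z^3 - 6*z^2 - 14*z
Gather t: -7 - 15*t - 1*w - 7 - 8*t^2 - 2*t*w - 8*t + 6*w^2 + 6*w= -8*t^2 + t*(-2*w - 23) + 6*w^2 + 5*w - 14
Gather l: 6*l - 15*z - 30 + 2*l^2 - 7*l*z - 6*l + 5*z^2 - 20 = 2*l^2 - 7*l*z + 5*z^2 - 15*z - 50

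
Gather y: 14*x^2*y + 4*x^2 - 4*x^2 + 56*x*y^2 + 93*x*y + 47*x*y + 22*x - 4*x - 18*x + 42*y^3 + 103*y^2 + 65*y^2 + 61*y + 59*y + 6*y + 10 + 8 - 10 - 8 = 42*y^3 + y^2*(56*x + 168) + y*(14*x^2 + 140*x + 126)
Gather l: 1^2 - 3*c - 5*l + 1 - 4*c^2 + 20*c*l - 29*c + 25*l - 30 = -4*c^2 - 32*c + l*(20*c + 20) - 28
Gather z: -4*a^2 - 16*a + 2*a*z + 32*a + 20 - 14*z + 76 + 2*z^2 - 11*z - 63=-4*a^2 + 16*a + 2*z^2 + z*(2*a - 25) + 33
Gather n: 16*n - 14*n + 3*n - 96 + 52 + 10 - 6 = 5*n - 40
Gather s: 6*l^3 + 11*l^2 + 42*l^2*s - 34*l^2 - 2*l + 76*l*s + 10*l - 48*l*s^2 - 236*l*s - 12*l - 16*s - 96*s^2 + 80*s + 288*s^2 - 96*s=6*l^3 - 23*l^2 - 4*l + s^2*(192 - 48*l) + s*(42*l^2 - 160*l - 32)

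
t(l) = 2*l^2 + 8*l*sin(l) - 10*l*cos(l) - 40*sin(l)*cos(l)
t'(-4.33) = -4.55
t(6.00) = 11.71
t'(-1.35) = 31.57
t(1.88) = 38.71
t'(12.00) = 34.92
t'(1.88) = 64.11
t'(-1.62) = 42.65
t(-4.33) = 3.05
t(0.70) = -20.48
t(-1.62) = 15.43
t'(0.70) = 2.30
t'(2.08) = 51.22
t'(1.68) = 70.05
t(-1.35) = 25.69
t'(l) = 10*l*sin(l) + 8*l*cos(l) + 4*l + 40*sin(l)^2 + 8*sin(l) - 40*cos(l)^2 - 10*cos(l)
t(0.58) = -19.97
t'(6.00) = 7.73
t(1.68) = 25.17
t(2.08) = 50.35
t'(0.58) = -10.57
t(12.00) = 153.34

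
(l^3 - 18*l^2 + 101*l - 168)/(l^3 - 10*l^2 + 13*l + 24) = (l - 7)/(l + 1)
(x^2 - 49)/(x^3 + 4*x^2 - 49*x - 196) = 1/(x + 4)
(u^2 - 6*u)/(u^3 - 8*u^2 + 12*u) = 1/(u - 2)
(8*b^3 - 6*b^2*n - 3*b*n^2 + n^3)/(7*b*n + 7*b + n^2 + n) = (8*b^3 - 6*b^2*n - 3*b*n^2 + n^3)/(7*b*n + 7*b + n^2 + n)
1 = 1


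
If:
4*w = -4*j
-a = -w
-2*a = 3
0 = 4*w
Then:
No Solution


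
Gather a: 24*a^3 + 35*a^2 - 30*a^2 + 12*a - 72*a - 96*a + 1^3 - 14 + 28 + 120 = 24*a^3 + 5*a^2 - 156*a + 135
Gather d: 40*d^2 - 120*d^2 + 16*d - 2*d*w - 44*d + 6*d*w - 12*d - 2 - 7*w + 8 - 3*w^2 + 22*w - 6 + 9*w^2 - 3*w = -80*d^2 + d*(4*w - 40) + 6*w^2 + 12*w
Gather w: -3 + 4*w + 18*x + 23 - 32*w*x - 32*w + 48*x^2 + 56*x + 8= w*(-32*x - 28) + 48*x^2 + 74*x + 28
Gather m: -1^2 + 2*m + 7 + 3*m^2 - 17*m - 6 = 3*m^2 - 15*m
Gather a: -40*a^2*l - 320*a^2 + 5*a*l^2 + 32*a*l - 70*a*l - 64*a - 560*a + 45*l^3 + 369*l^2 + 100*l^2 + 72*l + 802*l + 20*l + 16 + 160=a^2*(-40*l - 320) + a*(5*l^2 - 38*l - 624) + 45*l^3 + 469*l^2 + 894*l + 176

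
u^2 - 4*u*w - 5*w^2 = (u - 5*w)*(u + w)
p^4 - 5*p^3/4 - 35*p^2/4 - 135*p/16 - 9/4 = (p - 4)*(p + 1/2)*(p + 3/4)*(p + 3/2)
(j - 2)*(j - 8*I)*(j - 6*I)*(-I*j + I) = -I*j^4 - 14*j^3 + 3*I*j^3 + 42*j^2 + 46*I*j^2 - 28*j - 144*I*j + 96*I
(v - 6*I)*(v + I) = v^2 - 5*I*v + 6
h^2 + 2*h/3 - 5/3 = (h - 1)*(h + 5/3)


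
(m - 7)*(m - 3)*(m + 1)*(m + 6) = m^4 - 3*m^3 - 43*m^2 + 87*m + 126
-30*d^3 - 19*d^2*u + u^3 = (-5*d + u)*(2*d + u)*(3*d + u)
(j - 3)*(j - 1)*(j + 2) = j^3 - 2*j^2 - 5*j + 6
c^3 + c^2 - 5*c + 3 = (c - 1)^2*(c + 3)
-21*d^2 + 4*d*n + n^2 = (-3*d + n)*(7*d + n)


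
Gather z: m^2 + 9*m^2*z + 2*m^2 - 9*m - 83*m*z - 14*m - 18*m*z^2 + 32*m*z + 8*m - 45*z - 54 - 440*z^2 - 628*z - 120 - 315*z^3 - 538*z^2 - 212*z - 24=3*m^2 - 15*m - 315*z^3 + z^2*(-18*m - 978) + z*(9*m^2 - 51*m - 885) - 198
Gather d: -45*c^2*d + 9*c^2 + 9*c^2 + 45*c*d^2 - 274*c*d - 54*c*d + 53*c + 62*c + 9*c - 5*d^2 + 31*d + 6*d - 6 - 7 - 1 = 18*c^2 + 124*c + d^2*(45*c - 5) + d*(-45*c^2 - 328*c + 37) - 14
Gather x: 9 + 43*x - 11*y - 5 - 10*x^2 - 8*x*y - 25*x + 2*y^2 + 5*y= -10*x^2 + x*(18 - 8*y) + 2*y^2 - 6*y + 4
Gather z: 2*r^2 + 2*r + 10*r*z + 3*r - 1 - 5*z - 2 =2*r^2 + 5*r + z*(10*r - 5) - 3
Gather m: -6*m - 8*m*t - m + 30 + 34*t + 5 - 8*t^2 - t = m*(-8*t - 7) - 8*t^2 + 33*t + 35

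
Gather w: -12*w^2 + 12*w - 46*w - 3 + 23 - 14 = -12*w^2 - 34*w + 6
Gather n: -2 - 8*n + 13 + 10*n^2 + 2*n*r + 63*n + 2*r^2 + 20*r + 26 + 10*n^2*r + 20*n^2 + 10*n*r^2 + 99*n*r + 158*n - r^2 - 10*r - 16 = n^2*(10*r + 30) + n*(10*r^2 + 101*r + 213) + r^2 + 10*r + 21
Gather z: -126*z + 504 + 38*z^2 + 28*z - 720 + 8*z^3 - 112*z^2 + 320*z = 8*z^3 - 74*z^2 + 222*z - 216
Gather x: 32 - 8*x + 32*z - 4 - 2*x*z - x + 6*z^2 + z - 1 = x*(-2*z - 9) + 6*z^2 + 33*z + 27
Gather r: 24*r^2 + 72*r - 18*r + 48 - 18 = 24*r^2 + 54*r + 30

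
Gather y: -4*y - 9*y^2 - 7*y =-9*y^2 - 11*y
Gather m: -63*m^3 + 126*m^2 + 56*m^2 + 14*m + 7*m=-63*m^3 + 182*m^2 + 21*m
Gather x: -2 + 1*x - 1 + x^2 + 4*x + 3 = x^2 + 5*x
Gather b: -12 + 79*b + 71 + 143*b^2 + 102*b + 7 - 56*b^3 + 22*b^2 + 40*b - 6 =-56*b^3 + 165*b^2 + 221*b + 60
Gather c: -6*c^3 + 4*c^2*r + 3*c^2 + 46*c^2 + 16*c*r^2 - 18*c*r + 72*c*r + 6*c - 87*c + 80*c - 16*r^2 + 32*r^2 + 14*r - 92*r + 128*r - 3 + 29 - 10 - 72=-6*c^3 + c^2*(4*r + 49) + c*(16*r^2 + 54*r - 1) + 16*r^2 + 50*r - 56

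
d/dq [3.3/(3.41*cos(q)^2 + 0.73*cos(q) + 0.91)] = (22.506*cos(q) + 2.409)*sin(q)/(3.41*cos(q)^2 + 0.73*cos(q) + 0.91)^2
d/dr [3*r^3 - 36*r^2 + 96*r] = 9*r^2 - 72*r + 96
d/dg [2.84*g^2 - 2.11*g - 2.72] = 5.68*g - 2.11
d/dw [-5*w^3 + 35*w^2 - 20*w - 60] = -15*w^2 + 70*w - 20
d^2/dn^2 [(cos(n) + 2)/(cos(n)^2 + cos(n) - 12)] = (-9*(1 - cos(2*n))^2*cos(n)/4 - 7*(1 - cos(2*n))^2/4 - 281*cos(n)/2 - 56*cos(2*n) - 21*cos(3*n) + cos(5*n)/2 + 27)/((cos(n) - 3)^3*(cos(n) + 4)^3)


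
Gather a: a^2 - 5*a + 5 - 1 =a^2 - 5*a + 4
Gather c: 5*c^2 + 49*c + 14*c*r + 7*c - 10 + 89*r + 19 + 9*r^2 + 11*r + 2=5*c^2 + c*(14*r + 56) + 9*r^2 + 100*r + 11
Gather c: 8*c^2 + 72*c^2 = 80*c^2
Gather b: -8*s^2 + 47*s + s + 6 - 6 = -8*s^2 + 48*s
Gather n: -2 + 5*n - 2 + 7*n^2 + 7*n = 7*n^2 + 12*n - 4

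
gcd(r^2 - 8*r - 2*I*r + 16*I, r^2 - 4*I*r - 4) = r - 2*I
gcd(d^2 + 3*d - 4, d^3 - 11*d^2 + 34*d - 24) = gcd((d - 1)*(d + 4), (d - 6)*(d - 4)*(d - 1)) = d - 1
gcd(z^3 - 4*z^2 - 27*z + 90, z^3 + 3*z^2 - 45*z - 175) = z + 5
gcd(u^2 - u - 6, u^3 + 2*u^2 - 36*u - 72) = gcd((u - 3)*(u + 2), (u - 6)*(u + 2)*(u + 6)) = u + 2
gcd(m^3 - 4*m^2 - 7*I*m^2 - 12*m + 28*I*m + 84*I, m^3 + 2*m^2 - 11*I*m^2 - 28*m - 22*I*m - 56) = m^2 + m*(2 - 7*I) - 14*I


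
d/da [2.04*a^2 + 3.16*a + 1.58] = 4.08*a + 3.16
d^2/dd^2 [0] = 0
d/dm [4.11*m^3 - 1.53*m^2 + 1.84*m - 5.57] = 12.33*m^2 - 3.06*m + 1.84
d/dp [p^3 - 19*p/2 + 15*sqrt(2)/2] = 3*p^2 - 19/2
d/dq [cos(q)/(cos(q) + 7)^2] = (cos(q) - 7)*sin(q)/(cos(q) + 7)^3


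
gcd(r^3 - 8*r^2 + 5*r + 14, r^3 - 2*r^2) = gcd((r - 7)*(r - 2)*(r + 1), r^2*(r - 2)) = r - 2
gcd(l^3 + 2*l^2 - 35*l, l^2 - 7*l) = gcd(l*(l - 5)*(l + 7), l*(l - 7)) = l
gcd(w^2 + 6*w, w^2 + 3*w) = w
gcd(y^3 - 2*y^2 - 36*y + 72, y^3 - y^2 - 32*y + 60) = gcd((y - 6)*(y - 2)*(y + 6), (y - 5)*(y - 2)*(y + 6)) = y^2 + 4*y - 12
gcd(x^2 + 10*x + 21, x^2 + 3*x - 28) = x + 7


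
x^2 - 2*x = x*(x - 2)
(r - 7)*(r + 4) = r^2 - 3*r - 28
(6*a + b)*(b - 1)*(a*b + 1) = 6*a^2*b^2 - 6*a^2*b + a*b^3 - a*b^2 + 6*a*b - 6*a + b^2 - b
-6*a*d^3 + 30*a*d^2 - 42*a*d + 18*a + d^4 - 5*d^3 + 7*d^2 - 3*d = (-6*a + d)*(d - 3)*(d - 1)^2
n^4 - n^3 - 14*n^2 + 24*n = n*(n - 3)*(n - 2)*(n + 4)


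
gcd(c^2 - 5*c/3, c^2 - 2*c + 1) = 1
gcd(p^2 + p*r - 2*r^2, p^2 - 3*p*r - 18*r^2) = 1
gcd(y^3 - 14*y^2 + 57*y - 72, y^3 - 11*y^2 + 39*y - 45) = y^2 - 6*y + 9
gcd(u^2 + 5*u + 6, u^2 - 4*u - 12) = u + 2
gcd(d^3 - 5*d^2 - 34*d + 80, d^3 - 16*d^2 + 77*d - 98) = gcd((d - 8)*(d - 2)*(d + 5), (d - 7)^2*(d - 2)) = d - 2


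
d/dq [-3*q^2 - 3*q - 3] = -6*q - 3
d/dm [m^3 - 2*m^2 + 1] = m*(3*m - 4)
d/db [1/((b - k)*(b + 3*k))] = ((-b + k)*(b + 3*k) - (b - k)^2)/((b - k)^3*(b + 3*k)^2)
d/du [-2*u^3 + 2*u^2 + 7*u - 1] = -6*u^2 + 4*u + 7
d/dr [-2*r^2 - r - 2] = -4*r - 1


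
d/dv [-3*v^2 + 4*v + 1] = 4 - 6*v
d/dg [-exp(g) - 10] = -exp(g)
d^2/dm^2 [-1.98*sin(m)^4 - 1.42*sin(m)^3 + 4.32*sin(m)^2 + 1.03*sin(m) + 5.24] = 31.68*sin(m)^4 + 12.78*sin(m)^3 - 41.04*sin(m)^2 - 9.55*sin(m) + 8.64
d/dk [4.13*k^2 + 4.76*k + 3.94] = 8.26*k + 4.76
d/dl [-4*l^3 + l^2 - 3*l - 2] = -12*l^2 + 2*l - 3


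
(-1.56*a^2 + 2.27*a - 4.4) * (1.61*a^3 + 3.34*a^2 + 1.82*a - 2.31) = -2.5116*a^5 - 1.5557*a^4 - 2.3414*a^3 - 6.961*a^2 - 13.2517*a + 10.164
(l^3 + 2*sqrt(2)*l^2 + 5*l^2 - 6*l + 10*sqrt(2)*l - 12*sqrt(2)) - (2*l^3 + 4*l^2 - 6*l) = -l^3 + l^2 + 2*sqrt(2)*l^2 + 10*sqrt(2)*l - 12*sqrt(2)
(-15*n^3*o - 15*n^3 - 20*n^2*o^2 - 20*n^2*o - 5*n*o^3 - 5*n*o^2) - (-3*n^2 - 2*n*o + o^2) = -15*n^3*o - 15*n^3 - 20*n^2*o^2 - 20*n^2*o + 3*n^2 - 5*n*o^3 - 5*n*o^2 + 2*n*o - o^2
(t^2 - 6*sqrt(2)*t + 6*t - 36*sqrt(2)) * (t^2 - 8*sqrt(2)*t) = t^4 - 14*sqrt(2)*t^3 + 6*t^3 - 84*sqrt(2)*t^2 + 96*t^2 + 576*t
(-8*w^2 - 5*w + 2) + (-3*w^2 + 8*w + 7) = -11*w^2 + 3*w + 9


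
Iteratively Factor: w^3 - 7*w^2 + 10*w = (w - 5)*(w^2 - 2*w) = (w - 5)*(w - 2)*(w)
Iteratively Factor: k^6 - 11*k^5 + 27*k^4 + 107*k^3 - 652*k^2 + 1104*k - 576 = (k - 1)*(k^5 - 10*k^4 + 17*k^3 + 124*k^2 - 528*k + 576) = (k - 3)*(k - 1)*(k^4 - 7*k^3 - 4*k^2 + 112*k - 192) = (k - 4)*(k - 3)*(k - 1)*(k^3 - 3*k^2 - 16*k + 48) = (k - 4)*(k - 3)^2*(k - 1)*(k^2 - 16) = (k - 4)*(k - 3)^2*(k - 1)*(k + 4)*(k - 4)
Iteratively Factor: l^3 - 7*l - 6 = (l - 3)*(l^2 + 3*l + 2) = (l - 3)*(l + 2)*(l + 1)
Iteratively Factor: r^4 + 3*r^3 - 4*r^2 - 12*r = (r + 2)*(r^3 + r^2 - 6*r) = r*(r + 2)*(r^2 + r - 6) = r*(r - 2)*(r + 2)*(r + 3)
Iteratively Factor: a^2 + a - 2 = (a - 1)*(a + 2)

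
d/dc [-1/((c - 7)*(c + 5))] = 2*(c - 1)/((c - 7)^2*(c + 5)^2)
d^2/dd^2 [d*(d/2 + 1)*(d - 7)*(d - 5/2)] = 6*d^2 - 45*d/2 - 3/2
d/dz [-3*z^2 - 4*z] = -6*z - 4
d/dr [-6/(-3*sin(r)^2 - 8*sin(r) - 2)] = -12*(3*sin(r) + 4)*cos(r)/(3*sin(r)^2 + 8*sin(r) + 2)^2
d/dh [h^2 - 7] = 2*h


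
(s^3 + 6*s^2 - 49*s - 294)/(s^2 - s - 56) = (s^2 - s - 42)/(s - 8)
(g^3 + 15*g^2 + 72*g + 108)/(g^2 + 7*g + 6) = (g^2 + 9*g + 18)/(g + 1)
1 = 1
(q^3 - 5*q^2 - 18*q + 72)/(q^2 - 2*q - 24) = q - 3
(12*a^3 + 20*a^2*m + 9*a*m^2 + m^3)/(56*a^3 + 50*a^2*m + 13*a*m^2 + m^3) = (6*a^2 + 7*a*m + m^2)/(28*a^2 + 11*a*m + m^2)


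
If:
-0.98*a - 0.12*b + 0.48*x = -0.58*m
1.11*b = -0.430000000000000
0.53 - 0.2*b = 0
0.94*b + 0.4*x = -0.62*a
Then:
No Solution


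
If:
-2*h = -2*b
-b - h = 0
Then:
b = 0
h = 0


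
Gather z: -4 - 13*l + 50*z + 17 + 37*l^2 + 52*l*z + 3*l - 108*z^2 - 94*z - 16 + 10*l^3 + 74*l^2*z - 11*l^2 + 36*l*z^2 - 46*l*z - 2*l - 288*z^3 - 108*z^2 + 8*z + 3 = 10*l^3 + 26*l^2 - 12*l - 288*z^3 + z^2*(36*l - 216) + z*(74*l^2 + 6*l - 36)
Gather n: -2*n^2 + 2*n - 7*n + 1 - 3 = -2*n^2 - 5*n - 2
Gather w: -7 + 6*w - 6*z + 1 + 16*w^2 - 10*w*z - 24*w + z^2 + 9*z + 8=16*w^2 + w*(-10*z - 18) + z^2 + 3*z + 2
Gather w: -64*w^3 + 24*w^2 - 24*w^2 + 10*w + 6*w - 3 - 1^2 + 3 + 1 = -64*w^3 + 16*w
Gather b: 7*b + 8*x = 7*b + 8*x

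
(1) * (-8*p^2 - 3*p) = -8*p^2 - 3*p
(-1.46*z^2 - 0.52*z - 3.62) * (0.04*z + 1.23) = -0.0584*z^3 - 1.8166*z^2 - 0.7844*z - 4.4526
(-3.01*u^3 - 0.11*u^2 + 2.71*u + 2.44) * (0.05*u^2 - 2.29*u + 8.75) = -0.1505*u^5 + 6.8874*u^4 - 25.9501*u^3 - 7.0464*u^2 + 18.1249*u + 21.35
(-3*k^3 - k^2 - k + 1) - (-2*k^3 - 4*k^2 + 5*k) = -k^3 + 3*k^2 - 6*k + 1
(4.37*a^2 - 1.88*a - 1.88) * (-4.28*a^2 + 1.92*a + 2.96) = -18.7036*a^4 + 16.4368*a^3 + 17.372*a^2 - 9.1744*a - 5.5648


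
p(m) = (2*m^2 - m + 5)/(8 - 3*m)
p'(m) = (4*m - 1)/(8 - 3*m) + 3*(2*m^2 - m + 5)/(8 - 3*m)^2 = (-6*m^2 + 32*m + 7)/(9*m^2 - 48*m + 64)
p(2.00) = 5.50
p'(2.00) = 11.75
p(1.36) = 1.87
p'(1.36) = 2.57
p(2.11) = 7.06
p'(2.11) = 17.14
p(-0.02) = 0.62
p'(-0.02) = 0.10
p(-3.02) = 1.54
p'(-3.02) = -0.50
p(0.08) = 0.64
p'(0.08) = 0.16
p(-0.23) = 0.61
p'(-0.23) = -0.01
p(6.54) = -7.23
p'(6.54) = -0.30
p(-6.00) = 3.19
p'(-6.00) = -0.59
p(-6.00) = 3.19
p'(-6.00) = -0.59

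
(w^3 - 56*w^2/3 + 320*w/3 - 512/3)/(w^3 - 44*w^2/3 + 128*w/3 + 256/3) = (3*w - 8)/(3*w + 4)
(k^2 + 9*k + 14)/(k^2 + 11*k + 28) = (k + 2)/(k + 4)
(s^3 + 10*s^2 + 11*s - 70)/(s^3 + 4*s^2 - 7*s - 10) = (s + 7)/(s + 1)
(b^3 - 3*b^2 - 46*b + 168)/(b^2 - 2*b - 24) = (b^2 + 3*b - 28)/(b + 4)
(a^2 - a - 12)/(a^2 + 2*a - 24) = (a + 3)/(a + 6)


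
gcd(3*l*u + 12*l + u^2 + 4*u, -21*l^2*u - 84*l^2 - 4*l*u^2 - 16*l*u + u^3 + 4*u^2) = 3*l*u + 12*l + u^2 + 4*u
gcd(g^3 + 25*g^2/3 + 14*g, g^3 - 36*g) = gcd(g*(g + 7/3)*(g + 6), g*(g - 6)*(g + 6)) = g^2 + 6*g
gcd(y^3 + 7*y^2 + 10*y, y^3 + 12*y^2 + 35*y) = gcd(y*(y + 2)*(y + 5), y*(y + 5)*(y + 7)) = y^2 + 5*y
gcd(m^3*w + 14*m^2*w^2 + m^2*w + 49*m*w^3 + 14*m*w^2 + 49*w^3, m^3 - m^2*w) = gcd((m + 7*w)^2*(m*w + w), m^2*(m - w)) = 1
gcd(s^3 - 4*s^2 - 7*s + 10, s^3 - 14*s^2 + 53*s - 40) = s^2 - 6*s + 5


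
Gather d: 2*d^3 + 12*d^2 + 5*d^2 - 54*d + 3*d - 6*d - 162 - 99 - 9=2*d^3 + 17*d^2 - 57*d - 270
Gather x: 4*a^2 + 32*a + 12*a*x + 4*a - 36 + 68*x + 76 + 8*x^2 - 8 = 4*a^2 + 36*a + 8*x^2 + x*(12*a + 68) + 32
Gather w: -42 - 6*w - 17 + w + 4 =-5*w - 55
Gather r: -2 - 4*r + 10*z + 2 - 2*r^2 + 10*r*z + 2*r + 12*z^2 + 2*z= -2*r^2 + r*(10*z - 2) + 12*z^2 + 12*z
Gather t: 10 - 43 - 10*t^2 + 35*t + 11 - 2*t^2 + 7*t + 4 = -12*t^2 + 42*t - 18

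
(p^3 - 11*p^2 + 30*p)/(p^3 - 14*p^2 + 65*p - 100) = p*(p - 6)/(p^2 - 9*p + 20)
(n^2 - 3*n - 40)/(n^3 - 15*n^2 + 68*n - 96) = (n + 5)/(n^2 - 7*n + 12)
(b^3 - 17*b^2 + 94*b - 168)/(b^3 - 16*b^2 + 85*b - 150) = (b^2 - 11*b + 28)/(b^2 - 10*b + 25)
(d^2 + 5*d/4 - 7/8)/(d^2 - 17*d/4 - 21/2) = (d - 1/2)/(d - 6)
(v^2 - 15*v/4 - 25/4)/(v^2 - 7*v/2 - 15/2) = (4*v + 5)/(2*(2*v + 3))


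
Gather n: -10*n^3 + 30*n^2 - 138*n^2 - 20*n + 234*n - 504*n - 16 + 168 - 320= -10*n^3 - 108*n^2 - 290*n - 168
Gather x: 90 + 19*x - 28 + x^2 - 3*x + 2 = x^2 + 16*x + 64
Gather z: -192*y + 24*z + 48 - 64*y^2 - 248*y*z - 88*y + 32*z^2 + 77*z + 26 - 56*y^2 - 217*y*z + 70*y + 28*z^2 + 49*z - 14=-120*y^2 - 210*y + 60*z^2 + z*(150 - 465*y) + 60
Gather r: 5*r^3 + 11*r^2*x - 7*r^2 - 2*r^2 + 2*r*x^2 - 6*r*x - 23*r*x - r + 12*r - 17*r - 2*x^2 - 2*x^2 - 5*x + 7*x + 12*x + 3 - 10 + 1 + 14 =5*r^3 + r^2*(11*x - 9) + r*(2*x^2 - 29*x - 6) - 4*x^2 + 14*x + 8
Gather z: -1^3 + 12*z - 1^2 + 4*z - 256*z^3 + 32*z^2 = -256*z^3 + 32*z^2 + 16*z - 2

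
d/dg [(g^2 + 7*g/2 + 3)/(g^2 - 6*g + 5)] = (-19*g^2 + 8*g + 71)/(2*(g^4 - 12*g^3 + 46*g^2 - 60*g + 25))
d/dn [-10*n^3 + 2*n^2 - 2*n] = -30*n^2 + 4*n - 2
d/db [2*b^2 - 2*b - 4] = 4*b - 2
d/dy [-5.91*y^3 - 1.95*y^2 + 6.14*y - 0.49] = -17.73*y^2 - 3.9*y + 6.14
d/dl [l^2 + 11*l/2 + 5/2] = 2*l + 11/2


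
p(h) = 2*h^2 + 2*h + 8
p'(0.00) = 2.00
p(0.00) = 8.00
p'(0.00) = 2.00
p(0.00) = 8.00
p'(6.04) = 26.16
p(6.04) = 93.04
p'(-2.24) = -6.96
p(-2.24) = 13.56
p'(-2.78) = -9.12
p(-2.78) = 17.90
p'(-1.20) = -2.80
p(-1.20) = 8.48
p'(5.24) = 22.96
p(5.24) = 73.40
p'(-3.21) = -10.84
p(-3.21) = 22.19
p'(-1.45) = -3.80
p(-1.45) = 9.30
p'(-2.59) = -8.36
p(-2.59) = 16.24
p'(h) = 4*h + 2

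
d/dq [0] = 0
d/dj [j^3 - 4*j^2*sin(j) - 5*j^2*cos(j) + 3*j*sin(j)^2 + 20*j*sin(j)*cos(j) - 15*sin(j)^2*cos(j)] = 5*j^2*sin(j) - 4*j^2*cos(j) + 3*j^2 - 8*j*sin(j) + 3*j*sin(2*j) - 10*j*cos(j) + 20*j*cos(2*j) + 15*sin(j)/4 + 10*sin(2*j) - 45*sin(3*j)/4 - 3*cos(2*j)/2 + 3/2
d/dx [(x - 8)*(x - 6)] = 2*x - 14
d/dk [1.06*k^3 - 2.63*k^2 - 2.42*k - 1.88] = 3.18*k^2 - 5.26*k - 2.42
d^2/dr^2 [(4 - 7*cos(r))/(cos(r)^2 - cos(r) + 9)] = (-63*sin(r)^4*cos(r) + 9*sin(r)^4 + 209*sin(r)^2 - 1193*cos(r)/2 + 81*cos(3*r) + 7*cos(5*r)/2 - 28)/(sin(r)^2 + cos(r) - 10)^3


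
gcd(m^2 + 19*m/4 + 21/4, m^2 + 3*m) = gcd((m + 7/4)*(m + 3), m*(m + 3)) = m + 3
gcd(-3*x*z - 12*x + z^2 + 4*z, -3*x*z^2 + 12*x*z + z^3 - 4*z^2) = 3*x - z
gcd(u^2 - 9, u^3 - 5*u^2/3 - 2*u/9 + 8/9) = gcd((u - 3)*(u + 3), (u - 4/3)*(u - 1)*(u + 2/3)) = 1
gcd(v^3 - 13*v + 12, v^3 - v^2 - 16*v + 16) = v^2 + 3*v - 4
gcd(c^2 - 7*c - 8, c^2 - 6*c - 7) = c + 1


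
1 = 1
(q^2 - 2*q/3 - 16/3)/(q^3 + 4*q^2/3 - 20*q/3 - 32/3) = 1/(q + 2)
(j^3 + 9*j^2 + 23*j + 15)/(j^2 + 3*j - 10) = (j^2 + 4*j + 3)/(j - 2)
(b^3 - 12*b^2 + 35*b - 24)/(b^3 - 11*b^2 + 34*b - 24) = (b^2 - 11*b + 24)/(b^2 - 10*b + 24)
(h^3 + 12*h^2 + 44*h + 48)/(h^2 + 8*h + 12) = h + 4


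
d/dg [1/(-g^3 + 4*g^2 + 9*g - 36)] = (3*g^2 - 8*g - 9)/(g^3 - 4*g^2 - 9*g + 36)^2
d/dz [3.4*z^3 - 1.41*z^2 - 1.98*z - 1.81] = 10.2*z^2 - 2.82*z - 1.98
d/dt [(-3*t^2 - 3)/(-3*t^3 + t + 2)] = 3*(-2*t*(-3*t^3 + t + 2) - (t^2 + 1)*(9*t^2 - 1))/(-3*t^3 + t + 2)^2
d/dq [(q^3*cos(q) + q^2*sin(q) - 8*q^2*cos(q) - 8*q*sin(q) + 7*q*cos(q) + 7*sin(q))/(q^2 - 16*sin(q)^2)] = (-2*(q - 8*sin(2*q))*(q^3*cos(q) + q^2*sin(q) - 8*q^2*cos(q) - 8*q*sin(q) + 7*q*cos(q) + 7*sin(q)) + (q^2 - 16*sin(q)^2)*(-q^3*sin(q) + 8*q^2*sin(q) + 4*q^2*cos(q) - 5*q*sin(q) - 24*q*cos(q) - 8*sin(q) + 14*cos(q)))/(q^2 - 16*sin(q)^2)^2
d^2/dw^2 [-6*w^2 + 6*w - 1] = -12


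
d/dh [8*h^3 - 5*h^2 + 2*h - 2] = 24*h^2 - 10*h + 2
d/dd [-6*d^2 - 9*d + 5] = -12*d - 9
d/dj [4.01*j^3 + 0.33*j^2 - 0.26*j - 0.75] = 12.03*j^2 + 0.66*j - 0.26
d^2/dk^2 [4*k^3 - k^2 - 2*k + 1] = 24*k - 2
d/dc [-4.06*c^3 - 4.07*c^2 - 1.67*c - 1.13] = -12.18*c^2 - 8.14*c - 1.67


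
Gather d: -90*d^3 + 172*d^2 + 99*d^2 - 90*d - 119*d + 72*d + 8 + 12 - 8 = -90*d^3 + 271*d^2 - 137*d + 12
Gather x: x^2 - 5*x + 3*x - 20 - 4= x^2 - 2*x - 24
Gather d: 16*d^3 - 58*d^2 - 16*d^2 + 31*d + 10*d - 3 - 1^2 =16*d^3 - 74*d^2 + 41*d - 4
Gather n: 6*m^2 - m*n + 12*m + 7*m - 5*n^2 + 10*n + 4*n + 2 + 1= 6*m^2 + 19*m - 5*n^2 + n*(14 - m) + 3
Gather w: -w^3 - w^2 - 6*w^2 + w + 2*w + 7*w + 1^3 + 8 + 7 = -w^3 - 7*w^2 + 10*w + 16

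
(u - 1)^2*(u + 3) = u^3 + u^2 - 5*u + 3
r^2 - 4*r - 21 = (r - 7)*(r + 3)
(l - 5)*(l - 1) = l^2 - 6*l + 5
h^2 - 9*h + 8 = (h - 8)*(h - 1)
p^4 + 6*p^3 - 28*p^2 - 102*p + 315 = (p - 3)^2*(p + 5)*(p + 7)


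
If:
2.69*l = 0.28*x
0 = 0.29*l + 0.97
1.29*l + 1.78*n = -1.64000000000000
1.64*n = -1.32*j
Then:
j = -1.87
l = -3.34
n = 1.50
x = -32.13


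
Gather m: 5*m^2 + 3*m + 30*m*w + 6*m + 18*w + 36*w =5*m^2 + m*(30*w + 9) + 54*w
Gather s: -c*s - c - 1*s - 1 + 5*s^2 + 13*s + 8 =-c + 5*s^2 + s*(12 - c) + 7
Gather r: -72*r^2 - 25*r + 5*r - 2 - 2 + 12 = -72*r^2 - 20*r + 8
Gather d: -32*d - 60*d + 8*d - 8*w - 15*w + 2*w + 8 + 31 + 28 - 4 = -84*d - 21*w + 63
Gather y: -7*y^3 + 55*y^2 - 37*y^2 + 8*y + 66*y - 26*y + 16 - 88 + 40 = -7*y^3 + 18*y^2 + 48*y - 32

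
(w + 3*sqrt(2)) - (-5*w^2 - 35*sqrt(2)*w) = 5*w^2 + w + 35*sqrt(2)*w + 3*sqrt(2)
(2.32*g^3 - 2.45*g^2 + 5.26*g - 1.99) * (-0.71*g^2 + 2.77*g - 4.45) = -1.6472*g^5 + 8.1659*g^4 - 20.8451*g^3 + 26.8856*g^2 - 28.9193*g + 8.8555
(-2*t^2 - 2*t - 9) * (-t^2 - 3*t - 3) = 2*t^4 + 8*t^3 + 21*t^2 + 33*t + 27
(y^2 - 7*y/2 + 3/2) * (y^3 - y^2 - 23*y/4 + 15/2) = y^5 - 9*y^4/2 - 3*y^3/4 + 209*y^2/8 - 279*y/8 + 45/4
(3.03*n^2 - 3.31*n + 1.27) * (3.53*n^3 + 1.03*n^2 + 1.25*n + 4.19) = 10.6959*n^5 - 8.5634*n^4 + 4.8613*n^3 + 9.8663*n^2 - 12.2814*n + 5.3213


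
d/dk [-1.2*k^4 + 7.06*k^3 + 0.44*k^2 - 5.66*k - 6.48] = -4.8*k^3 + 21.18*k^2 + 0.88*k - 5.66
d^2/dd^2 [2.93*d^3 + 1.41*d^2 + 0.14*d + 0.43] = 17.58*d + 2.82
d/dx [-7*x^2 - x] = -14*x - 1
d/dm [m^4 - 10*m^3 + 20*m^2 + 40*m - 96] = 4*m^3 - 30*m^2 + 40*m + 40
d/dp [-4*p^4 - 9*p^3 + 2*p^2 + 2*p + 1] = -16*p^3 - 27*p^2 + 4*p + 2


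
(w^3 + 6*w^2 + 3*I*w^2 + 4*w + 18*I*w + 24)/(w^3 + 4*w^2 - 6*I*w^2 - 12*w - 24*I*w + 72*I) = (w^2 + 3*I*w + 4)/(w^2 + w*(-2 - 6*I) + 12*I)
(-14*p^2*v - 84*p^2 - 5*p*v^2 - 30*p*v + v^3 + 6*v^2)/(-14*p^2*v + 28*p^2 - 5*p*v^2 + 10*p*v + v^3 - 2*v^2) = (v + 6)/(v - 2)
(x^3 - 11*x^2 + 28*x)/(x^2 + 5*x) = (x^2 - 11*x + 28)/(x + 5)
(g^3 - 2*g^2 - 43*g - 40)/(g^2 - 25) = (g^2 - 7*g - 8)/(g - 5)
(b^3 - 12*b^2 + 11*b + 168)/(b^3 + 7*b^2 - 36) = (b^2 - 15*b + 56)/(b^2 + 4*b - 12)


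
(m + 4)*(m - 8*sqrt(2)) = m^2 - 8*sqrt(2)*m + 4*m - 32*sqrt(2)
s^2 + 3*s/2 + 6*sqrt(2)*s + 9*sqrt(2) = (s + 3/2)*(s + 6*sqrt(2))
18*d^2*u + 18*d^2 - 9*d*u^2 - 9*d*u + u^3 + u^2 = (-6*d + u)*(-3*d + u)*(u + 1)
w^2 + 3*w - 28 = (w - 4)*(w + 7)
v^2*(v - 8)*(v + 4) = v^4 - 4*v^3 - 32*v^2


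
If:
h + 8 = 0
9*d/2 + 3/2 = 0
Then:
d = -1/3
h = -8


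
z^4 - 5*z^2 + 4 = (z - 2)*(z - 1)*(z + 1)*(z + 2)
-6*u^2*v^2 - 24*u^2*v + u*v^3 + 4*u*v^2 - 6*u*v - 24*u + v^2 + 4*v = (-6*u + v)*(v + 4)*(u*v + 1)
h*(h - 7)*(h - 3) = h^3 - 10*h^2 + 21*h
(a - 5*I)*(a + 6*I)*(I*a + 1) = I*a^3 + 31*I*a + 30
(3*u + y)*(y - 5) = 3*u*y - 15*u + y^2 - 5*y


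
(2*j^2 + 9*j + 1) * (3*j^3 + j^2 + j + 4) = 6*j^5 + 29*j^4 + 14*j^3 + 18*j^2 + 37*j + 4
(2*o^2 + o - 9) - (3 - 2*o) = 2*o^2 + 3*o - 12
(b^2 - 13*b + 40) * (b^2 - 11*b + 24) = b^4 - 24*b^3 + 207*b^2 - 752*b + 960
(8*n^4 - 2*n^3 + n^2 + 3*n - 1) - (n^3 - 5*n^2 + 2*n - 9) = 8*n^4 - 3*n^3 + 6*n^2 + n + 8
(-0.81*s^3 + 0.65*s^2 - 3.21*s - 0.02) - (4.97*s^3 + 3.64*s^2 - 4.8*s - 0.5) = -5.78*s^3 - 2.99*s^2 + 1.59*s + 0.48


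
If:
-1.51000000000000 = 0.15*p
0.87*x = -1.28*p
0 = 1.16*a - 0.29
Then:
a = 0.25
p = -10.07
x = 14.81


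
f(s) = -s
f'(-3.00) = -1.00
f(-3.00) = 3.00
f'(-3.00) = -1.00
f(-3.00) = 3.00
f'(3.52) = -1.00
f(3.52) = -3.52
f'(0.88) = -1.00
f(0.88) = -0.88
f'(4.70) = -1.00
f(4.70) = -4.70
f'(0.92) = -1.00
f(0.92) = -0.92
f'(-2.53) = -1.00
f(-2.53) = 2.53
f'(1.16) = -1.00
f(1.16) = -1.16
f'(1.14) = -1.00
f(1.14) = -1.14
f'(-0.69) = -1.00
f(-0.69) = 0.69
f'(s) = -1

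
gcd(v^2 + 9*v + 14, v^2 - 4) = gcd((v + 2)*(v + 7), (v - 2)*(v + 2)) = v + 2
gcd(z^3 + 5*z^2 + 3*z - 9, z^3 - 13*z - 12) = z + 3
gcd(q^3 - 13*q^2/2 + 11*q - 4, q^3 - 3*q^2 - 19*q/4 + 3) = q^2 - 9*q/2 + 2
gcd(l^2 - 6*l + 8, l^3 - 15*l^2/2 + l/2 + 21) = l - 2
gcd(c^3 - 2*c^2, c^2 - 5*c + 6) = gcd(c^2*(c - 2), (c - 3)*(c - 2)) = c - 2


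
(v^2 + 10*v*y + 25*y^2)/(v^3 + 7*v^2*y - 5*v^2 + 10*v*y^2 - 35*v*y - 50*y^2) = (v + 5*y)/(v^2 + 2*v*y - 5*v - 10*y)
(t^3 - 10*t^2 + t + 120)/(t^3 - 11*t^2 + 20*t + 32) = (t^2 - 2*t - 15)/(t^2 - 3*t - 4)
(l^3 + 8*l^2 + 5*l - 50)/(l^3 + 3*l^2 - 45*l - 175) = (l - 2)/(l - 7)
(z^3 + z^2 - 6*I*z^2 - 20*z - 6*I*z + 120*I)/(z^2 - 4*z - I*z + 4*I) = (z^2 + z*(5 - 6*I) - 30*I)/(z - I)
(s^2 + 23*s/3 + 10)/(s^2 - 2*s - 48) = (s + 5/3)/(s - 8)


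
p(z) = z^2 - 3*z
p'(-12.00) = -27.00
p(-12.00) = 180.00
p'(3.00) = 3.00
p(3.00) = 0.00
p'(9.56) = 16.12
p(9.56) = 62.71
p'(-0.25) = -3.50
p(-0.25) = 0.81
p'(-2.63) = -8.26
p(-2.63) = 14.81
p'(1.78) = 0.56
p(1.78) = -2.17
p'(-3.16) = -9.32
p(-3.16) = 19.47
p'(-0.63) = -4.26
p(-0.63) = 2.29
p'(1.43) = -0.14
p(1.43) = -2.25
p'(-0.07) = -3.14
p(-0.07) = 0.21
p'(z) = 2*z - 3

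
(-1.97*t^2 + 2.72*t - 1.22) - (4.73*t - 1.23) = -1.97*t^2 - 2.01*t + 0.01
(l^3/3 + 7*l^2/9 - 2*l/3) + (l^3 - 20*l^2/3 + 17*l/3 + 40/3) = 4*l^3/3 - 53*l^2/9 + 5*l + 40/3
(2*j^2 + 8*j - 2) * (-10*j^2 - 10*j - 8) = -20*j^4 - 100*j^3 - 76*j^2 - 44*j + 16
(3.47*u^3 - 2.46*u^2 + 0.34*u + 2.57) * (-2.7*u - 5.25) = -9.369*u^4 - 11.5755*u^3 + 11.997*u^2 - 8.724*u - 13.4925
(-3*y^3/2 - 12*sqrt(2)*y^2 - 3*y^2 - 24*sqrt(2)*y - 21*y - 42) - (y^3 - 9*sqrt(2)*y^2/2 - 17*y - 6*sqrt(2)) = -5*y^3/2 - 15*sqrt(2)*y^2/2 - 3*y^2 - 24*sqrt(2)*y - 4*y - 42 + 6*sqrt(2)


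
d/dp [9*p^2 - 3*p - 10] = 18*p - 3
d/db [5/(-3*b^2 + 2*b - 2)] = 10*(3*b - 1)/(3*b^2 - 2*b + 2)^2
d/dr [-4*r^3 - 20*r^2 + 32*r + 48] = -12*r^2 - 40*r + 32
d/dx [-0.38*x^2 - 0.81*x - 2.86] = -0.76*x - 0.81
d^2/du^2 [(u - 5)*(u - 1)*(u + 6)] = 6*u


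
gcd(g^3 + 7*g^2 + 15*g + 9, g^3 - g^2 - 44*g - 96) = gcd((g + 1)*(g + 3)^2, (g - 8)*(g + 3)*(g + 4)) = g + 3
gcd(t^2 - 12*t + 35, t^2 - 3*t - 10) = t - 5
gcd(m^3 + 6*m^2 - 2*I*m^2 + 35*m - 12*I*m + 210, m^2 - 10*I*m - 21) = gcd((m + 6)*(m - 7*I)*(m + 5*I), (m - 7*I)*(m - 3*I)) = m - 7*I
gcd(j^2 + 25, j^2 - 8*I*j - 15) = j - 5*I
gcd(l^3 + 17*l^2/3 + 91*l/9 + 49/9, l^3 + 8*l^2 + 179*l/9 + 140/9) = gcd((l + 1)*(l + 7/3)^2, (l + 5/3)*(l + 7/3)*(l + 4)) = l + 7/3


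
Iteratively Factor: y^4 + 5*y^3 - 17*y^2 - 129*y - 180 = (y + 4)*(y^3 + y^2 - 21*y - 45) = (y + 3)*(y + 4)*(y^2 - 2*y - 15) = (y - 5)*(y + 3)*(y + 4)*(y + 3)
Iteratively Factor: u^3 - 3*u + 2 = (u + 2)*(u^2 - 2*u + 1) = (u - 1)*(u + 2)*(u - 1)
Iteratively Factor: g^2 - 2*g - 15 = (g + 3)*(g - 5)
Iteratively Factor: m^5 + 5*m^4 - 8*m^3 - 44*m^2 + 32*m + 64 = (m - 2)*(m^4 + 7*m^3 + 6*m^2 - 32*m - 32) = (m - 2)^2*(m^3 + 9*m^2 + 24*m + 16) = (m - 2)^2*(m + 4)*(m^2 + 5*m + 4) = (m - 2)^2*(m + 4)^2*(m + 1)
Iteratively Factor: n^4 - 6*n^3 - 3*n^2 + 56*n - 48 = (n - 4)*(n^3 - 2*n^2 - 11*n + 12) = (n - 4)*(n + 3)*(n^2 - 5*n + 4) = (n - 4)*(n - 1)*(n + 3)*(n - 4)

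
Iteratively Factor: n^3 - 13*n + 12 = (n - 1)*(n^2 + n - 12) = (n - 3)*(n - 1)*(n + 4)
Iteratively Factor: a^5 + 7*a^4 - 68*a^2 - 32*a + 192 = (a + 3)*(a^4 + 4*a^3 - 12*a^2 - 32*a + 64) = (a - 2)*(a + 3)*(a^3 + 6*a^2 - 32) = (a - 2)*(a + 3)*(a + 4)*(a^2 + 2*a - 8) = (a - 2)^2*(a + 3)*(a + 4)*(a + 4)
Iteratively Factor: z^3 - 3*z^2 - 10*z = (z)*(z^2 - 3*z - 10) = z*(z - 5)*(z + 2)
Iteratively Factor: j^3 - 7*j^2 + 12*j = (j - 4)*(j^2 - 3*j) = j*(j - 4)*(j - 3)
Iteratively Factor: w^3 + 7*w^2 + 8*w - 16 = (w + 4)*(w^2 + 3*w - 4) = (w - 1)*(w + 4)*(w + 4)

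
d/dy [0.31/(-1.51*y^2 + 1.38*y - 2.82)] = (0.9362*y - 0.4278)/(1.51*y^2 - 1.38*y + 2.82)^2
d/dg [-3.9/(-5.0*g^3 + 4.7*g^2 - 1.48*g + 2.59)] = (-58.5*g^2 + 36.66*g - 5.772)/(5.0*g^3 - 4.7*g^2 + 1.48*g - 2.59)^2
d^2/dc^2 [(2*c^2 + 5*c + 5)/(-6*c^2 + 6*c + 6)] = 7*(-c^3 - 3*c^2 - 1)/(3*(c^6 - 3*c^5 + 5*c^3 - 3*c - 1))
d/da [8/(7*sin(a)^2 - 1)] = -224*sin(2*a)/(7*cos(2*a) - 5)^2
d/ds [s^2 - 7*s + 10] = 2*s - 7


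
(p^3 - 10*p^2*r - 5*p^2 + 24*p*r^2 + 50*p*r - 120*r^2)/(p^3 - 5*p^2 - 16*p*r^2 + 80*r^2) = (p - 6*r)/(p + 4*r)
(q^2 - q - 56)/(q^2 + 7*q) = (q - 8)/q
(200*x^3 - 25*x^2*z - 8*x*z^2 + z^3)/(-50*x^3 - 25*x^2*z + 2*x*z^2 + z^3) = (-8*x + z)/(2*x + z)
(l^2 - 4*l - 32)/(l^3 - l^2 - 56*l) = (l + 4)/(l*(l + 7))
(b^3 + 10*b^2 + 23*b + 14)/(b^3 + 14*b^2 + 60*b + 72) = (b^2 + 8*b + 7)/(b^2 + 12*b + 36)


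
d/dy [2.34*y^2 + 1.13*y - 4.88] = 4.68*y + 1.13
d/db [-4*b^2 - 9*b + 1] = -8*b - 9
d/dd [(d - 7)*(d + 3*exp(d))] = d + (d - 7)*(3*exp(d) + 1) + 3*exp(d)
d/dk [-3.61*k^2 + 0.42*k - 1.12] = 0.42 - 7.22*k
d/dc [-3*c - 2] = -3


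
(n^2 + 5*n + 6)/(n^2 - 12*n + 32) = (n^2 + 5*n + 6)/(n^2 - 12*n + 32)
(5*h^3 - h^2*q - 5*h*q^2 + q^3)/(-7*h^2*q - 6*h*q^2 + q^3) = (5*h^2 - 6*h*q + q^2)/(q*(-7*h + q))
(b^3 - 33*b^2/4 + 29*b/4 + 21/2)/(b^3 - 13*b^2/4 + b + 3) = (b - 7)/(b - 2)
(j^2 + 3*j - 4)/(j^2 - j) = (j + 4)/j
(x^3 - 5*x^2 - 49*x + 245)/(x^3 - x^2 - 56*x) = (x^2 - 12*x + 35)/(x*(x - 8))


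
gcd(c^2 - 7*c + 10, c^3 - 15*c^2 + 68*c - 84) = c - 2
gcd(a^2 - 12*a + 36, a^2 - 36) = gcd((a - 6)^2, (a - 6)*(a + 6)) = a - 6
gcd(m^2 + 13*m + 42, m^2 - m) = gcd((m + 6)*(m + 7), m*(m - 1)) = 1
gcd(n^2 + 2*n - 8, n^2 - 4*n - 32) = n + 4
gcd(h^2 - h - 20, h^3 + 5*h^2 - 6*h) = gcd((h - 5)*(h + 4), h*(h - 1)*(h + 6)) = 1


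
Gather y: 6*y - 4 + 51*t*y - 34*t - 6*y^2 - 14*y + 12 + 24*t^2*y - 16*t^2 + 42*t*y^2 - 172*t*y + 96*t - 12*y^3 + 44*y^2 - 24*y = -16*t^2 + 62*t - 12*y^3 + y^2*(42*t + 38) + y*(24*t^2 - 121*t - 32) + 8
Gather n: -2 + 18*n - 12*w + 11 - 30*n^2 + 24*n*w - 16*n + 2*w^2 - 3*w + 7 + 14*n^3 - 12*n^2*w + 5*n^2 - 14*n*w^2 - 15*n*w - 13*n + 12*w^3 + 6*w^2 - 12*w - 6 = 14*n^3 + n^2*(-12*w - 25) + n*(-14*w^2 + 9*w - 11) + 12*w^3 + 8*w^2 - 27*w + 10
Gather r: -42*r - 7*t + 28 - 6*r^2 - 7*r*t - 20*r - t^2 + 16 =-6*r^2 + r*(-7*t - 62) - t^2 - 7*t + 44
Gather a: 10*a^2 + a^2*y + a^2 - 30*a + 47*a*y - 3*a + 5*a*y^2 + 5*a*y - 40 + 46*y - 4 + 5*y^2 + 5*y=a^2*(y + 11) + a*(5*y^2 + 52*y - 33) + 5*y^2 + 51*y - 44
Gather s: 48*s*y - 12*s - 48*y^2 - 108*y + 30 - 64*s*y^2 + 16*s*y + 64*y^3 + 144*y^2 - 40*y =s*(-64*y^2 + 64*y - 12) + 64*y^3 + 96*y^2 - 148*y + 30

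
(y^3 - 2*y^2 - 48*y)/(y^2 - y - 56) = y*(y + 6)/(y + 7)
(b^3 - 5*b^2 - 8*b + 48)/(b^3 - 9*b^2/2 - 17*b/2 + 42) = 2*(b - 4)/(2*b - 7)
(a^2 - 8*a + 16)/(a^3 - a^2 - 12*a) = (a - 4)/(a*(a + 3))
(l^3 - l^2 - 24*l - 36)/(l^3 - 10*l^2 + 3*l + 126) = (l + 2)/(l - 7)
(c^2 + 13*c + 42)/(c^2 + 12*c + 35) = (c + 6)/(c + 5)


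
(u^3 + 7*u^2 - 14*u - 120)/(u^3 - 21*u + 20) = (u + 6)/(u - 1)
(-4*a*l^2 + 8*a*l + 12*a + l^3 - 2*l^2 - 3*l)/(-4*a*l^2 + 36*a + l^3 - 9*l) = (l + 1)/(l + 3)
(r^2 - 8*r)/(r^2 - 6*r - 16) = r/(r + 2)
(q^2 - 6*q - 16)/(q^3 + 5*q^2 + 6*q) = (q - 8)/(q*(q + 3))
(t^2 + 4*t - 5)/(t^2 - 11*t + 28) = (t^2 + 4*t - 5)/(t^2 - 11*t + 28)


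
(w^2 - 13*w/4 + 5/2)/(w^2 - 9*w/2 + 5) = (4*w - 5)/(2*(2*w - 5))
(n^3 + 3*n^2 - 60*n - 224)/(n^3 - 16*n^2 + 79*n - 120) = (n^2 + 11*n + 28)/(n^2 - 8*n + 15)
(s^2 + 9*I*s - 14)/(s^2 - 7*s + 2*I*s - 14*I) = (s + 7*I)/(s - 7)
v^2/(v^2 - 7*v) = v/(v - 7)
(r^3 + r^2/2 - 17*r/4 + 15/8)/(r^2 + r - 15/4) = r - 1/2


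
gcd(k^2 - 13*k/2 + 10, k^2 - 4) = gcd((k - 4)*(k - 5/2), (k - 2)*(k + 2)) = 1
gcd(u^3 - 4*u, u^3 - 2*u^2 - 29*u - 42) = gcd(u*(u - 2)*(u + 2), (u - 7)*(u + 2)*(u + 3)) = u + 2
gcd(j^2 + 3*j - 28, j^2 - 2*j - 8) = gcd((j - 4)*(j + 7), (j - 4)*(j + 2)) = j - 4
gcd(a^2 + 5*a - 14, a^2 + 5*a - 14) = a^2 + 5*a - 14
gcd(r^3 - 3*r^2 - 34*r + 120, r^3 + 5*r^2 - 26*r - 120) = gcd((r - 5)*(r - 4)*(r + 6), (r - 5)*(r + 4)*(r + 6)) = r^2 + r - 30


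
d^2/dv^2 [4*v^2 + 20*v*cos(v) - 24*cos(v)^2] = -20*v*cos(v) - 96*sin(v)^2 - 40*sin(v) + 56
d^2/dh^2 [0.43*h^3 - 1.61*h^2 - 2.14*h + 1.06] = 2.58*h - 3.22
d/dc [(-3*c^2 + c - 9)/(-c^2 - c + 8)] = (4*c^2 - 66*c - 1)/(c^4 + 2*c^3 - 15*c^2 - 16*c + 64)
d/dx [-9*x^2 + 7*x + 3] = 7 - 18*x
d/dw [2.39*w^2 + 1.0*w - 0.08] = 4.78*w + 1.0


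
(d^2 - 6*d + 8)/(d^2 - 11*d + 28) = (d - 2)/(d - 7)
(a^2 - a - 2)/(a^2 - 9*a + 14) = (a + 1)/(a - 7)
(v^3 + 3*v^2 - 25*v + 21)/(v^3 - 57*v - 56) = (v^2 - 4*v + 3)/(v^2 - 7*v - 8)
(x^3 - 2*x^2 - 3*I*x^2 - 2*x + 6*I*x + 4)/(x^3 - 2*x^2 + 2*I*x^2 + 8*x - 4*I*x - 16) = (x - I)/(x + 4*I)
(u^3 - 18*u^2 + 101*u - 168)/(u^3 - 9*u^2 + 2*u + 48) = (u - 7)/(u + 2)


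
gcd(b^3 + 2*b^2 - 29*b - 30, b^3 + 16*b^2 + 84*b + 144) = b + 6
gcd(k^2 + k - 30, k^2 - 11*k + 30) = k - 5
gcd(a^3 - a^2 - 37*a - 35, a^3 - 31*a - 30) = a^2 + 6*a + 5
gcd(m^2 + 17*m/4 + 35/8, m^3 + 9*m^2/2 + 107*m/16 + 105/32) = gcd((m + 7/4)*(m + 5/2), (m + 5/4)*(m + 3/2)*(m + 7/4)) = m + 7/4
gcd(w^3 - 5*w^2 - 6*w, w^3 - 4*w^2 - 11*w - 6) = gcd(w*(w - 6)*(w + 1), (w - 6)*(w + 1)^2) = w^2 - 5*w - 6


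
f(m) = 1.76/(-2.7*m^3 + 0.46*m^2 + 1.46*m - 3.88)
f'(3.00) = 0.03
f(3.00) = -0.03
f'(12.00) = 0.00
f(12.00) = -0.00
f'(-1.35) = 9.63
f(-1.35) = 1.08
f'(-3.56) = 0.01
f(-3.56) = 0.01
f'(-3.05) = 0.03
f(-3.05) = 0.02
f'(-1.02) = 3.39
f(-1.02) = -0.87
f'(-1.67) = 0.70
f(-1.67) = 0.23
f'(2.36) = 0.07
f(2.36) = -0.05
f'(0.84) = 0.40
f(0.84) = -0.45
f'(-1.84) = 0.35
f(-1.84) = 0.15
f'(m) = 1.76*(8.1*m^2 - 0.92*m - 1.46)/(-2.7*m^3 + 0.46*m^2 + 1.46*m - 3.88)^2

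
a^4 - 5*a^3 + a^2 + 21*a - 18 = (a - 3)^2*(a - 1)*(a + 2)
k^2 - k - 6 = (k - 3)*(k + 2)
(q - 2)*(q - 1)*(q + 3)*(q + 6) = q^4 + 6*q^3 - 7*q^2 - 36*q + 36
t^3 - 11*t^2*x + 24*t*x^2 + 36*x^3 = (t - 6*x)^2*(t + x)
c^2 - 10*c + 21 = (c - 7)*(c - 3)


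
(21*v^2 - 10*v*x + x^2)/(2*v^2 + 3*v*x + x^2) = (21*v^2 - 10*v*x + x^2)/(2*v^2 + 3*v*x + x^2)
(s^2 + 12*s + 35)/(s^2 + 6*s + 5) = (s + 7)/(s + 1)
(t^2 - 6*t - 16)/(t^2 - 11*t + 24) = (t + 2)/(t - 3)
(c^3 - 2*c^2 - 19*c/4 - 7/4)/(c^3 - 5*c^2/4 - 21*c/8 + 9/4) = 2*(4*c^3 - 8*c^2 - 19*c - 7)/(8*c^3 - 10*c^2 - 21*c + 18)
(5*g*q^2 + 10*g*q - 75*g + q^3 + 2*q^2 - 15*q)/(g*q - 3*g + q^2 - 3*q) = (5*g*q + 25*g + q^2 + 5*q)/(g + q)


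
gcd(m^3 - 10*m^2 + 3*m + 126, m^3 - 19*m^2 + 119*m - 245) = m - 7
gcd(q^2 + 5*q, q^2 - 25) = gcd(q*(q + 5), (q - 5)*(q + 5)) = q + 5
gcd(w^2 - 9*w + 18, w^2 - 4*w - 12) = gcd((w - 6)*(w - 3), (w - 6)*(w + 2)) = w - 6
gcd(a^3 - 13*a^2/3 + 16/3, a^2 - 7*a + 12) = a - 4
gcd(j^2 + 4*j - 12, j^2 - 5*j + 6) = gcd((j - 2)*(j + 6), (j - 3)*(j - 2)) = j - 2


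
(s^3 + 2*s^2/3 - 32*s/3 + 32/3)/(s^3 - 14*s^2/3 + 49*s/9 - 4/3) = 3*(s^2 + 2*s - 8)/(3*s^2 - 10*s + 3)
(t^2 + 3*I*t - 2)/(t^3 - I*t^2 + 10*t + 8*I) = 1/(t - 4*I)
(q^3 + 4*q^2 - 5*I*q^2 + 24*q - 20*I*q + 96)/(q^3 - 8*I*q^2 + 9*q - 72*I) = (q + 4)/(q - 3*I)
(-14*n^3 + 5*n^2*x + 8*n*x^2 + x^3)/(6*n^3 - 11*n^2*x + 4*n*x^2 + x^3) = (14*n^2 + 9*n*x + x^2)/(-6*n^2 + 5*n*x + x^2)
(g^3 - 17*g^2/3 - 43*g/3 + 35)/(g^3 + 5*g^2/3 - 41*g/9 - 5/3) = 3*(g - 7)/(3*g + 1)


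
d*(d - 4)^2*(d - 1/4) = d^4 - 33*d^3/4 + 18*d^2 - 4*d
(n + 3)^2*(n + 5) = n^3 + 11*n^2 + 39*n + 45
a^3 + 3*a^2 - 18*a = a*(a - 3)*(a + 6)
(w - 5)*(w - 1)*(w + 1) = w^3 - 5*w^2 - w + 5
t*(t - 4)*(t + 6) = t^3 + 2*t^2 - 24*t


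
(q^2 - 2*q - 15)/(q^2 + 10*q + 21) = (q - 5)/(q + 7)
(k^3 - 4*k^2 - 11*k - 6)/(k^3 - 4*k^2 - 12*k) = (k^2 + 2*k + 1)/(k*(k + 2))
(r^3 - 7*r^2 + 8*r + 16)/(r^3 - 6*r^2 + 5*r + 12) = (r - 4)/(r - 3)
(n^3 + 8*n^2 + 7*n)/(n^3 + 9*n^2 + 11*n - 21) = n*(n + 1)/(n^2 + 2*n - 3)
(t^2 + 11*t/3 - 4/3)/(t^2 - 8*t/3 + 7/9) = 3*(t + 4)/(3*t - 7)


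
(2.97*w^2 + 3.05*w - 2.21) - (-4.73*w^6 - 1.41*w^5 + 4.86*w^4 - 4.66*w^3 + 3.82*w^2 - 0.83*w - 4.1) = 4.73*w^6 + 1.41*w^5 - 4.86*w^4 + 4.66*w^3 - 0.85*w^2 + 3.88*w + 1.89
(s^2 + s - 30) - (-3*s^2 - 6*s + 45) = 4*s^2 + 7*s - 75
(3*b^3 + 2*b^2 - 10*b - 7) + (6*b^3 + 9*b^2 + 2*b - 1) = 9*b^3 + 11*b^2 - 8*b - 8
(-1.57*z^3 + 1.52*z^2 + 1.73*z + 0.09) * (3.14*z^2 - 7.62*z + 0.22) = -4.9298*z^5 + 16.7362*z^4 - 6.4956*z^3 - 12.5656*z^2 - 0.3052*z + 0.0198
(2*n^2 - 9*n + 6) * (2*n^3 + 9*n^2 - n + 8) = 4*n^5 - 71*n^3 + 79*n^2 - 78*n + 48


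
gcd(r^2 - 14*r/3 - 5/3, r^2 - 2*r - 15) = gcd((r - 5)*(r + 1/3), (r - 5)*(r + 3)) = r - 5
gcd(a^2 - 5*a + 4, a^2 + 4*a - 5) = a - 1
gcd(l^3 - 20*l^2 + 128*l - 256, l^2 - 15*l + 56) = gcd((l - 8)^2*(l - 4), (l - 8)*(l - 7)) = l - 8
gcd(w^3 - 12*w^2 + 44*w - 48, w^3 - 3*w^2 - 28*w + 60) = w^2 - 8*w + 12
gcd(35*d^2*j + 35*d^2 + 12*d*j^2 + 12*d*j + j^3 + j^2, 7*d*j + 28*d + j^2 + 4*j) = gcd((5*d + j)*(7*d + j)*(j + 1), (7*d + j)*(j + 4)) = 7*d + j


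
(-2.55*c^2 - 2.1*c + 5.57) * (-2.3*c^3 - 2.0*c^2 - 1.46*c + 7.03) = 5.865*c^5 + 9.93*c^4 - 4.888*c^3 - 26.0005*c^2 - 22.8952*c + 39.1571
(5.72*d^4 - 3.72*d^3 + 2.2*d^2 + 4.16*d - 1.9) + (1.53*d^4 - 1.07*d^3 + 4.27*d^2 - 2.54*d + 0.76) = 7.25*d^4 - 4.79*d^3 + 6.47*d^2 + 1.62*d - 1.14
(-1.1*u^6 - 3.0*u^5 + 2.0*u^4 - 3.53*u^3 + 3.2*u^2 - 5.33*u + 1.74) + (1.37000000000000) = -1.1*u^6 - 3.0*u^5 + 2.0*u^4 - 3.53*u^3 + 3.2*u^2 - 5.33*u + 3.11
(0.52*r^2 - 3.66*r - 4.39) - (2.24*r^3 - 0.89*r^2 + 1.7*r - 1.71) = -2.24*r^3 + 1.41*r^2 - 5.36*r - 2.68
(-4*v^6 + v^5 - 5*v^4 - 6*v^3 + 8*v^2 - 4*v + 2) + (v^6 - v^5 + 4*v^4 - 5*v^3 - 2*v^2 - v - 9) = -3*v^6 - v^4 - 11*v^3 + 6*v^2 - 5*v - 7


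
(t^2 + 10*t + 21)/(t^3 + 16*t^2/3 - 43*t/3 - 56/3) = 3*(t + 3)/(3*t^2 - 5*t - 8)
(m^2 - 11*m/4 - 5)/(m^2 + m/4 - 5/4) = (m - 4)/(m - 1)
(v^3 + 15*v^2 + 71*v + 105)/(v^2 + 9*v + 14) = (v^2 + 8*v + 15)/(v + 2)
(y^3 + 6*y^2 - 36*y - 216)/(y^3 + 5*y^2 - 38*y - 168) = (y^2 + 12*y + 36)/(y^2 + 11*y + 28)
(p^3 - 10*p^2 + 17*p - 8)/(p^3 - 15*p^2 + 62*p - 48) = (p - 1)/(p - 6)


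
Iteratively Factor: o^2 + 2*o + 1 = (o + 1)*(o + 1)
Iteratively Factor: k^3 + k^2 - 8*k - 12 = (k + 2)*(k^2 - k - 6) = (k + 2)^2*(k - 3)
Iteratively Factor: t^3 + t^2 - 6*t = (t)*(t^2 + t - 6) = t*(t - 2)*(t + 3)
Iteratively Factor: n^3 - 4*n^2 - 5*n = (n - 5)*(n^2 + n) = (n - 5)*(n + 1)*(n)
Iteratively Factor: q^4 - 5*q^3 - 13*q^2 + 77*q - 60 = (q - 1)*(q^3 - 4*q^2 - 17*q + 60) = (q - 3)*(q - 1)*(q^2 - q - 20) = (q - 5)*(q - 3)*(q - 1)*(q + 4)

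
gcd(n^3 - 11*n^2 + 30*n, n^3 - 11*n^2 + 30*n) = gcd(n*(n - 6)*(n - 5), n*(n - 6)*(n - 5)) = n^3 - 11*n^2 + 30*n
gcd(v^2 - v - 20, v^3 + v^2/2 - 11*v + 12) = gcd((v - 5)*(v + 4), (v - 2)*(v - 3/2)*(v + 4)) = v + 4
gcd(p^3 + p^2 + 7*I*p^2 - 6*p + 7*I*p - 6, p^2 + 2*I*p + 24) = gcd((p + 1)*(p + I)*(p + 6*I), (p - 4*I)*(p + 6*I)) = p + 6*I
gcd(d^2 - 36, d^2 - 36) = d^2 - 36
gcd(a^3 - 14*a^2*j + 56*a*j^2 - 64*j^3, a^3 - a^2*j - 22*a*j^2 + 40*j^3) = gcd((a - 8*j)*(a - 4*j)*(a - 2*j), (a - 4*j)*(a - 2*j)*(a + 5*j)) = a^2 - 6*a*j + 8*j^2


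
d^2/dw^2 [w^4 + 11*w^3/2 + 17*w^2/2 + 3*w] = 12*w^2 + 33*w + 17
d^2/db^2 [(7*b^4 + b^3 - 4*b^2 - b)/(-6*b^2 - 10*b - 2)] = (-63*b^6 - 315*b^5 - 588*b^4 - 353*b^3 - 93*b^2 - 12*b - 1)/(27*b^6 + 135*b^5 + 252*b^4 + 215*b^3 + 84*b^2 + 15*b + 1)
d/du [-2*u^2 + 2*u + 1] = 2 - 4*u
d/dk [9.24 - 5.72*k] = -5.72000000000000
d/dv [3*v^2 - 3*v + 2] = 6*v - 3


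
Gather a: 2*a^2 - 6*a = 2*a^2 - 6*a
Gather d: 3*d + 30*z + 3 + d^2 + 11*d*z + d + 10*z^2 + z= d^2 + d*(11*z + 4) + 10*z^2 + 31*z + 3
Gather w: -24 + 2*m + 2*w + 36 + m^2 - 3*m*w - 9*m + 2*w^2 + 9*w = m^2 - 7*m + 2*w^2 + w*(11 - 3*m) + 12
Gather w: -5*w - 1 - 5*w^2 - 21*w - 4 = -5*w^2 - 26*w - 5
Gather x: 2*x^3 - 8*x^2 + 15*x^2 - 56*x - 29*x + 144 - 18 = 2*x^3 + 7*x^2 - 85*x + 126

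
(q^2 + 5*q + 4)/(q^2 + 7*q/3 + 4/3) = 3*(q + 4)/(3*q + 4)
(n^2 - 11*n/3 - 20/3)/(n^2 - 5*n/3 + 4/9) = 3*(3*n^2 - 11*n - 20)/(9*n^2 - 15*n + 4)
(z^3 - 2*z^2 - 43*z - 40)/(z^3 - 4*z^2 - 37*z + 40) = (z + 1)/(z - 1)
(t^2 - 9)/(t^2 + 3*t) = (t - 3)/t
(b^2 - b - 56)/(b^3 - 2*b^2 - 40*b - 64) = (b + 7)/(b^2 + 6*b + 8)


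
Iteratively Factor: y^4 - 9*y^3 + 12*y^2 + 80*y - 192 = (y - 4)*(y^3 - 5*y^2 - 8*y + 48) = (y - 4)^2*(y^2 - y - 12) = (y - 4)^3*(y + 3)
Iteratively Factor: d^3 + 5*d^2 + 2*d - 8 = (d + 4)*(d^2 + d - 2) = (d - 1)*(d + 4)*(d + 2)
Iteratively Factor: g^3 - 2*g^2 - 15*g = (g)*(g^2 - 2*g - 15) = g*(g - 5)*(g + 3)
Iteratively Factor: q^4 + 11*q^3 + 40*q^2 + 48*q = (q + 3)*(q^3 + 8*q^2 + 16*q) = (q + 3)*(q + 4)*(q^2 + 4*q) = (q + 3)*(q + 4)^2*(q)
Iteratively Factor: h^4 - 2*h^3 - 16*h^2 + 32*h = (h + 4)*(h^3 - 6*h^2 + 8*h) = (h - 2)*(h + 4)*(h^2 - 4*h) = (h - 4)*(h - 2)*(h + 4)*(h)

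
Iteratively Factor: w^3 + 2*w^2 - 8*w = (w - 2)*(w^2 + 4*w) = (w - 2)*(w + 4)*(w)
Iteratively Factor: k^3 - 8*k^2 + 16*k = (k - 4)*(k^2 - 4*k) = k*(k - 4)*(k - 4)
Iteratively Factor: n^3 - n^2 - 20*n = (n - 5)*(n^2 + 4*n) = (n - 5)*(n + 4)*(n)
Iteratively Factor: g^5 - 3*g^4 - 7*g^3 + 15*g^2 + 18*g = (g - 3)*(g^4 - 7*g^2 - 6*g) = (g - 3)^2*(g^3 + 3*g^2 + 2*g) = (g - 3)^2*(g + 2)*(g^2 + g) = (g - 3)^2*(g + 1)*(g + 2)*(g)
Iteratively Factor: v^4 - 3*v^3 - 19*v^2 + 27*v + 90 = (v + 2)*(v^3 - 5*v^2 - 9*v + 45) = (v - 3)*(v + 2)*(v^2 - 2*v - 15) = (v - 3)*(v + 2)*(v + 3)*(v - 5)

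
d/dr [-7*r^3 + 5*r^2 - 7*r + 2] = -21*r^2 + 10*r - 7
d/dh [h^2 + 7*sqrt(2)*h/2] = 2*h + 7*sqrt(2)/2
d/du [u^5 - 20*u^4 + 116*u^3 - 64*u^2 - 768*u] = 5*u^4 - 80*u^3 + 348*u^2 - 128*u - 768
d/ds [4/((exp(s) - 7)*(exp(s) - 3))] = 8*(5 - exp(s))*exp(s)/(exp(4*s) - 20*exp(3*s) + 142*exp(2*s) - 420*exp(s) + 441)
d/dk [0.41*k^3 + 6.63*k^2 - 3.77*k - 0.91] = 1.23*k^2 + 13.26*k - 3.77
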